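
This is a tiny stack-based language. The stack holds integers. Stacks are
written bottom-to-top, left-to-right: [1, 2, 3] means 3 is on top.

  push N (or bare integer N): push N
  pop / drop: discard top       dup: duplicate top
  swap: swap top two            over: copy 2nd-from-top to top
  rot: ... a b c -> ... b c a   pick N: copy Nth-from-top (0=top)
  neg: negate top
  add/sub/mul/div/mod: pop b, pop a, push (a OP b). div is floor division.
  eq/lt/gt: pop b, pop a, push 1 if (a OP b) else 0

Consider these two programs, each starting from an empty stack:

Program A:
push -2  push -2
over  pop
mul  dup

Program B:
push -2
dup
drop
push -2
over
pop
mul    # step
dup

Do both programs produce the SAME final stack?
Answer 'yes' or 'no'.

Answer: yes

Derivation:
Program A trace:
  After 'push -2': [-2]
  After 'push -2': [-2, -2]
  After 'over': [-2, -2, -2]
  After 'pop': [-2, -2]
  After 'mul': [4]
  After 'dup': [4, 4]
Program A final stack: [4, 4]

Program B trace:
  After 'push -2': [-2]
  After 'dup': [-2, -2]
  After 'drop': [-2]
  After 'push -2': [-2, -2]
  After 'over': [-2, -2, -2]
  After 'pop': [-2, -2]
  After 'mul': [4]
  After 'dup': [4, 4]
Program B final stack: [4, 4]
Same: yes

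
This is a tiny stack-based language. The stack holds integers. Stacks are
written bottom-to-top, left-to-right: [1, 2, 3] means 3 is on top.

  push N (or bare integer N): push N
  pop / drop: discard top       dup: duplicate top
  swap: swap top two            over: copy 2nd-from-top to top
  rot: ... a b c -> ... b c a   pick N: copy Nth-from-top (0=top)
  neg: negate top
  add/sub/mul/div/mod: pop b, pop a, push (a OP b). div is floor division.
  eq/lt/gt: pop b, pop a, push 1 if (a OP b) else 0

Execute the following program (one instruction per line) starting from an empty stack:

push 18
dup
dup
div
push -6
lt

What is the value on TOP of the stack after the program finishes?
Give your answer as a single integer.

Answer: 0

Derivation:
After 'push 18': [18]
After 'dup': [18, 18]
After 'dup': [18, 18, 18]
After 'div': [18, 1]
After 'push -6': [18, 1, -6]
After 'lt': [18, 0]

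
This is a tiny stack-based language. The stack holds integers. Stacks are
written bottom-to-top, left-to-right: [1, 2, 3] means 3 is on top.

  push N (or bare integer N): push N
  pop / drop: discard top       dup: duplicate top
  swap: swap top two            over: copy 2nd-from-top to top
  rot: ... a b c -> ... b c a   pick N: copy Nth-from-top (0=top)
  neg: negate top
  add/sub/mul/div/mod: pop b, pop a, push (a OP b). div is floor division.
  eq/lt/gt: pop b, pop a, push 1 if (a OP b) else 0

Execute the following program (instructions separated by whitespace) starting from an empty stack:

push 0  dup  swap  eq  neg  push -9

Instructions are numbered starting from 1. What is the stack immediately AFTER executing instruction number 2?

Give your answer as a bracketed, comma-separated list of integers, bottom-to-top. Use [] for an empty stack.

Answer: [0, 0]

Derivation:
Step 1 ('push 0'): [0]
Step 2 ('dup'): [0, 0]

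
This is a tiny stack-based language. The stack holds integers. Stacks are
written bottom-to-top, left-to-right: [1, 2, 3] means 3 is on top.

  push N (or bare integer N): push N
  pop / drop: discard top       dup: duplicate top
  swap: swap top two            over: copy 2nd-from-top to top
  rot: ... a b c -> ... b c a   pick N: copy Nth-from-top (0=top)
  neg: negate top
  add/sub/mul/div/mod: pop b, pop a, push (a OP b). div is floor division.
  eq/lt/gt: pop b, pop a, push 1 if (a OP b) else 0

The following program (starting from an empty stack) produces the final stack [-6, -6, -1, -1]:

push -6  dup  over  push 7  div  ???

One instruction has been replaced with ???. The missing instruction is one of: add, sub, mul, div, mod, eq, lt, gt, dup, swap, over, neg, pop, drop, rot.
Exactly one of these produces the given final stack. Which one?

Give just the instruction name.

Answer: dup

Derivation:
Stack before ???: [-6, -6, -1]
Stack after ???:  [-6, -6, -1, -1]
The instruction that transforms [-6, -6, -1] -> [-6, -6, -1, -1] is: dup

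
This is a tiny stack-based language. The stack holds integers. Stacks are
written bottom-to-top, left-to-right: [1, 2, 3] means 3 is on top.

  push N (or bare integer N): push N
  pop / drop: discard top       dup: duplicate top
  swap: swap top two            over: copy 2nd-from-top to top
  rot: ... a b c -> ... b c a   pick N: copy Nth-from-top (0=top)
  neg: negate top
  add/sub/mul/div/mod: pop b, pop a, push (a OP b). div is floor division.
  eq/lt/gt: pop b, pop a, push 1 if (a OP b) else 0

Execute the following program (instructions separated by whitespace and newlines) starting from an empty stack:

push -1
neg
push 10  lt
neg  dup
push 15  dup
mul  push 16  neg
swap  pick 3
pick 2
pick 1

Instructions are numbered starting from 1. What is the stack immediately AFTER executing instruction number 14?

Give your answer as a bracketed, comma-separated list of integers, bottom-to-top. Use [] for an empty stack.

Step 1 ('push -1'): [-1]
Step 2 ('neg'): [1]
Step 3 ('push 10'): [1, 10]
Step 4 ('lt'): [1]
Step 5 ('neg'): [-1]
Step 6 ('dup'): [-1, -1]
Step 7 ('push 15'): [-1, -1, 15]
Step 8 ('dup'): [-1, -1, 15, 15]
Step 9 ('mul'): [-1, -1, 225]
Step 10 ('push 16'): [-1, -1, 225, 16]
Step 11 ('neg'): [-1, -1, 225, -16]
Step 12 ('swap'): [-1, -1, -16, 225]
Step 13 ('pick 3'): [-1, -1, -16, 225, -1]
Step 14 ('pick 2'): [-1, -1, -16, 225, -1, -16]

Answer: [-1, -1, -16, 225, -1, -16]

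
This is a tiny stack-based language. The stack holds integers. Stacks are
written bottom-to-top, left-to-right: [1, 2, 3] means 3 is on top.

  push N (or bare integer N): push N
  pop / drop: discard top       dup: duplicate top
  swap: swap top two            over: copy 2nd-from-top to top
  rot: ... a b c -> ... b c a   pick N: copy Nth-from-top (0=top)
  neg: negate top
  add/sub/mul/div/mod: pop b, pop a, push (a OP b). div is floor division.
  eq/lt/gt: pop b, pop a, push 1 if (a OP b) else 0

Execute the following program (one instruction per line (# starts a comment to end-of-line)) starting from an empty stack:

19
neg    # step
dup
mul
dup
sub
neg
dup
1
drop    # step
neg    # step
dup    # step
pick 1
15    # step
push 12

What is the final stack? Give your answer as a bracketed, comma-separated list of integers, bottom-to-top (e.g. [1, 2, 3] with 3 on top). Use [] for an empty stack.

After 'push 19': [19]
After 'neg': [-19]
After 'dup': [-19, -19]
After 'mul': [361]
After 'dup': [361, 361]
After 'sub': [0]
After 'neg': [0]
After 'dup': [0, 0]
After 'push 1': [0, 0, 1]
After 'drop': [0, 0]
After 'neg': [0, 0]
After 'dup': [0, 0, 0]
After 'pick 1': [0, 0, 0, 0]
After 'push 15': [0, 0, 0, 0, 15]
After 'push 12': [0, 0, 0, 0, 15, 12]

Answer: [0, 0, 0, 0, 15, 12]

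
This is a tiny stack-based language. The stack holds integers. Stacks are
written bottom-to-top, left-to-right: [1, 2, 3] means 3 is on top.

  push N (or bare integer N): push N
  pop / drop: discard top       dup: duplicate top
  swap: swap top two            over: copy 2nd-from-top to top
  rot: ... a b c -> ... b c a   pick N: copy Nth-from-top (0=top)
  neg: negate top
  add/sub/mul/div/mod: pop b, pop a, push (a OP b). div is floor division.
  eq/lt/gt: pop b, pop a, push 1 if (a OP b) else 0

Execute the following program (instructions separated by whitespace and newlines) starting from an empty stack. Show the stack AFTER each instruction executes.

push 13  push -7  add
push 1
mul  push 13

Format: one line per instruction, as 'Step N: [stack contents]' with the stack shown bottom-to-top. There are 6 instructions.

Step 1: [13]
Step 2: [13, -7]
Step 3: [6]
Step 4: [6, 1]
Step 5: [6]
Step 6: [6, 13]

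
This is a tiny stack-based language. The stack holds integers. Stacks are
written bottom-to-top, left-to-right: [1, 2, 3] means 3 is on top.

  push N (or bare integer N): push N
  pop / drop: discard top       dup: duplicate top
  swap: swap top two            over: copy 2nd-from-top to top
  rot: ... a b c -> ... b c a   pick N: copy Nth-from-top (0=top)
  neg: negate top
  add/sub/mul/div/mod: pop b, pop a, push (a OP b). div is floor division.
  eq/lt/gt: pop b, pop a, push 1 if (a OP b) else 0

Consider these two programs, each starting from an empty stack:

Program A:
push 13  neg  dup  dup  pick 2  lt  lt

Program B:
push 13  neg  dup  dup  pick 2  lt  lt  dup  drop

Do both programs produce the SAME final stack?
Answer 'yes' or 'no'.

Program A trace:
  After 'push 13': [13]
  After 'neg': [-13]
  After 'dup': [-13, -13]
  After 'dup': [-13, -13, -13]
  After 'pick 2': [-13, -13, -13, -13]
  After 'lt': [-13, -13, 0]
  After 'lt': [-13, 1]
Program A final stack: [-13, 1]

Program B trace:
  After 'push 13': [13]
  After 'neg': [-13]
  After 'dup': [-13, -13]
  After 'dup': [-13, -13, -13]
  After 'pick 2': [-13, -13, -13, -13]
  After 'lt': [-13, -13, 0]
  After 'lt': [-13, 1]
  After 'dup': [-13, 1, 1]
  After 'drop': [-13, 1]
Program B final stack: [-13, 1]
Same: yes

Answer: yes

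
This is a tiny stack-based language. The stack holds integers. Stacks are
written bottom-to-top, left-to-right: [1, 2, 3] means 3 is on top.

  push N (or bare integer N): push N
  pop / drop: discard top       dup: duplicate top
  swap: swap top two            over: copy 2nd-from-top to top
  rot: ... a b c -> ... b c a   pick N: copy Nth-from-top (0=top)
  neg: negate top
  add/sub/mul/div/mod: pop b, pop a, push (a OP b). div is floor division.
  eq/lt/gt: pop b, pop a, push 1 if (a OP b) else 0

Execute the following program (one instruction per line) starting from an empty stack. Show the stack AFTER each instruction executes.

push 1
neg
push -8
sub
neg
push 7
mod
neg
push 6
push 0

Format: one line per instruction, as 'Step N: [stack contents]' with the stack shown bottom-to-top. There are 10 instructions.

Step 1: [1]
Step 2: [-1]
Step 3: [-1, -8]
Step 4: [7]
Step 5: [-7]
Step 6: [-7, 7]
Step 7: [0]
Step 8: [0]
Step 9: [0, 6]
Step 10: [0, 6, 0]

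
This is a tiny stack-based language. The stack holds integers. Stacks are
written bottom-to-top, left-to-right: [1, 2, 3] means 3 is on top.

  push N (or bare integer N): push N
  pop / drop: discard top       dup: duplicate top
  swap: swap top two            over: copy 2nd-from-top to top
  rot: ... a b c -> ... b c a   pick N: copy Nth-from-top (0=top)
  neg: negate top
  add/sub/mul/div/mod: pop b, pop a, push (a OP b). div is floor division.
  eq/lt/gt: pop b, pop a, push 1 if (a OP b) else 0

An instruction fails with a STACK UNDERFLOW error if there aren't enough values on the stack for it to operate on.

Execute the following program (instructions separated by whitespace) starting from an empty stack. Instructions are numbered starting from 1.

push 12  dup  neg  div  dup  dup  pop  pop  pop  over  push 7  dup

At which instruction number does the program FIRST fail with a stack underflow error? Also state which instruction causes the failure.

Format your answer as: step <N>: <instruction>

Step 1 ('push 12'): stack = [12], depth = 1
Step 2 ('dup'): stack = [12, 12], depth = 2
Step 3 ('neg'): stack = [12, -12], depth = 2
Step 4 ('div'): stack = [-1], depth = 1
Step 5 ('dup'): stack = [-1, -1], depth = 2
Step 6 ('dup'): stack = [-1, -1, -1], depth = 3
Step 7 ('pop'): stack = [-1, -1], depth = 2
Step 8 ('pop'): stack = [-1], depth = 1
Step 9 ('pop'): stack = [], depth = 0
Step 10 ('over'): needs 2 value(s) but depth is 0 — STACK UNDERFLOW

Answer: step 10: over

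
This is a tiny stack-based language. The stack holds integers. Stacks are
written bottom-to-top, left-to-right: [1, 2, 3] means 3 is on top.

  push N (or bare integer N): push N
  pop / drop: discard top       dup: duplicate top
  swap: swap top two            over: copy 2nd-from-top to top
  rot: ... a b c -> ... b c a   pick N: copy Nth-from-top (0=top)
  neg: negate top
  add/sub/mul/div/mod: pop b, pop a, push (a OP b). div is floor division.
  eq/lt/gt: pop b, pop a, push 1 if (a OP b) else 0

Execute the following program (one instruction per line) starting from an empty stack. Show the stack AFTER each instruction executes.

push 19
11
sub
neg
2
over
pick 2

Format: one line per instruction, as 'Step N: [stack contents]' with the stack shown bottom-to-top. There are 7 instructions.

Step 1: [19]
Step 2: [19, 11]
Step 3: [8]
Step 4: [-8]
Step 5: [-8, 2]
Step 6: [-8, 2, -8]
Step 7: [-8, 2, -8, -8]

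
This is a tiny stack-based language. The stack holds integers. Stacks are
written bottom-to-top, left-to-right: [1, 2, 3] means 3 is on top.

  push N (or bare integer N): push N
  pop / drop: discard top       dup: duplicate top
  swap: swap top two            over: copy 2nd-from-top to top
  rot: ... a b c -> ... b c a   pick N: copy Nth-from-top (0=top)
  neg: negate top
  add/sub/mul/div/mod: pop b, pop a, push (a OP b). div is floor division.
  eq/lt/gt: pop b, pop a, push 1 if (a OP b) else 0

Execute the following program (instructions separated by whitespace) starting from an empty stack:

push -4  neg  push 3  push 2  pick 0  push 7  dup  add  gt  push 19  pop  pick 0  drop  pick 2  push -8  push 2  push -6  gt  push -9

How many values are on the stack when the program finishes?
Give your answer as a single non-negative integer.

Answer: 8

Derivation:
After 'push -4': stack = [-4] (depth 1)
After 'neg': stack = [4] (depth 1)
After 'push 3': stack = [4, 3] (depth 2)
After 'push 2': stack = [4, 3, 2] (depth 3)
After 'pick 0': stack = [4, 3, 2, 2] (depth 4)
After 'push 7': stack = [4, 3, 2, 2, 7] (depth 5)
After 'dup': stack = [4, 3, 2, 2, 7, 7] (depth 6)
After 'add': stack = [4, 3, 2, 2, 14] (depth 5)
After 'gt': stack = [4, 3, 2, 0] (depth 4)
After 'push 19': stack = [4, 3, 2, 0, 19] (depth 5)
After 'pop': stack = [4, 3, 2, 0] (depth 4)
After 'pick 0': stack = [4, 3, 2, 0, 0] (depth 5)
After 'drop': stack = [4, 3, 2, 0] (depth 4)
After 'pick 2': stack = [4, 3, 2, 0, 3] (depth 5)
After 'push -8': stack = [4, 3, 2, 0, 3, -8] (depth 6)
After 'push 2': stack = [4, 3, 2, 0, 3, -8, 2] (depth 7)
After 'push -6': stack = [4, 3, 2, 0, 3, -8, 2, -6] (depth 8)
After 'gt': stack = [4, 3, 2, 0, 3, -8, 1] (depth 7)
After 'push -9': stack = [4, 3, 2, 0, 3, -8, 1, -9] (depth 8)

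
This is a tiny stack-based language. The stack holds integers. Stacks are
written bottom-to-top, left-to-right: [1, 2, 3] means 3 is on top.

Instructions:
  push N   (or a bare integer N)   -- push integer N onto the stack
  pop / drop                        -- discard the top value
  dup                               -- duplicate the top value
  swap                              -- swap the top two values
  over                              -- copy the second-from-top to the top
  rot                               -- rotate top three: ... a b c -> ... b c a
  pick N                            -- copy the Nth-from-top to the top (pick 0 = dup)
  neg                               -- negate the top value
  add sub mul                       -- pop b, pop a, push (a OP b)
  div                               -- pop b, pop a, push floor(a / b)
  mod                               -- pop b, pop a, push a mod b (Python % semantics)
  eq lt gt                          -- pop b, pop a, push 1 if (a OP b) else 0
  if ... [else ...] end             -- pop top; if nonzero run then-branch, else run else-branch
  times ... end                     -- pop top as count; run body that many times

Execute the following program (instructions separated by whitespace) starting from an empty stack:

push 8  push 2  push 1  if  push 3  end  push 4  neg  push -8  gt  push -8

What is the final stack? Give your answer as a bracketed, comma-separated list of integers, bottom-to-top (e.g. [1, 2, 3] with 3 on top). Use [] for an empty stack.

After 'push 8': [8]
After 'push 2': [8, 2]
After 'push 1': [8, 2, 1]
After 'if': [8, 2]
After 'push 3': [8, 2, 3]
After 'push 4': [8, 2, 3, 4]
After 'neg': [8, 2, 3, -4]
After 'push -8': [8, 2, 3, -4, -8]
After 'gt': [8, 2, 3, 1]
After 'push -8': [8, 2, 3, 1, -8]

Answer: [8, 2, 3, 1, -8]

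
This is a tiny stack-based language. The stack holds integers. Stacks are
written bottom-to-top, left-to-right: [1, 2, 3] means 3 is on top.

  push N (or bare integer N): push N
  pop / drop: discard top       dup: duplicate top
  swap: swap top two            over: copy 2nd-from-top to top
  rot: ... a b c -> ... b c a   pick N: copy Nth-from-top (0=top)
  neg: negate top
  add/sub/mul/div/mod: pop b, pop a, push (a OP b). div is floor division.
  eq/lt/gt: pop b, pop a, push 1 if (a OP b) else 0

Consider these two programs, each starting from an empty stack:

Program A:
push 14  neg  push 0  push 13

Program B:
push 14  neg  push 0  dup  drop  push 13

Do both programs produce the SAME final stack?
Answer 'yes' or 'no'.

Answer: yes

Derivation:
Program A trace:
  After 'push 14': [14]
  After 'neg': [-14]
  After 'push 0': [-14, 0]
  After 'push 13': [-14, 0, 13]
Program A final stack: [-14, 0, 13]

Program B trace:
  After 'push 14': [14]
  After 'neg': [-14]
  After 'push 0': [-14, 0]
  After 'dup': [-14, 0, 0]
  After 'drop': [-14, 0]
  After 'push 13': [-14, 0, 13]
Program B final stack: [-14, 0, 13]
Same: yes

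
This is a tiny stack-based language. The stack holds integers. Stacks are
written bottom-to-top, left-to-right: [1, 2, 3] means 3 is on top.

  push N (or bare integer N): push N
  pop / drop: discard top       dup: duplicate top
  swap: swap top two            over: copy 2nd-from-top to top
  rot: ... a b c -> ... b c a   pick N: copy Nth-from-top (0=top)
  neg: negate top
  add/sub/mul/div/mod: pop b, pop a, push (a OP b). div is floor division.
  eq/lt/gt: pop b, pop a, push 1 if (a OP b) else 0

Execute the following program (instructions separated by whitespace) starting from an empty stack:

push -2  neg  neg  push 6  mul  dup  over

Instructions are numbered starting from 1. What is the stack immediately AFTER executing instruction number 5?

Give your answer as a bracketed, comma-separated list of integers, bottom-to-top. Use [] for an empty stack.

Step 1 ('push -2'): [-2]
Step 2 ('neg'): [2]
Step 3 ('neg'): [-2]
Step 4 ('push 6'): [-2, 6]
Step 5 ('mul'): [-12]

Answer: [-12]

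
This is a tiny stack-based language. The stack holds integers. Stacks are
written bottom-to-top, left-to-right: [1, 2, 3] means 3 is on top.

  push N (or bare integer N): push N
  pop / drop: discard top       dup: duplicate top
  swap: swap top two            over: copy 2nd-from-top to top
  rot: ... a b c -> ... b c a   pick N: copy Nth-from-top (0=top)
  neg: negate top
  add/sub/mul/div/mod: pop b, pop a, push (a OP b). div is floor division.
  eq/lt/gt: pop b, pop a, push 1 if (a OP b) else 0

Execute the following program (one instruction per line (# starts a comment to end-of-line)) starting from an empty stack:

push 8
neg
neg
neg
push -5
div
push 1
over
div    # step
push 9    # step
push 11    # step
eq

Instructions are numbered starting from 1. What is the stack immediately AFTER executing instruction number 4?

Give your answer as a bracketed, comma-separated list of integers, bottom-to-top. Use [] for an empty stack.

Step 1 ('push 8'): [8]
Step 2 ('neg'): [-8]
Step 3 ('neg'): [8]
Step 4 ('neg'): [-8]

Answer: [-8]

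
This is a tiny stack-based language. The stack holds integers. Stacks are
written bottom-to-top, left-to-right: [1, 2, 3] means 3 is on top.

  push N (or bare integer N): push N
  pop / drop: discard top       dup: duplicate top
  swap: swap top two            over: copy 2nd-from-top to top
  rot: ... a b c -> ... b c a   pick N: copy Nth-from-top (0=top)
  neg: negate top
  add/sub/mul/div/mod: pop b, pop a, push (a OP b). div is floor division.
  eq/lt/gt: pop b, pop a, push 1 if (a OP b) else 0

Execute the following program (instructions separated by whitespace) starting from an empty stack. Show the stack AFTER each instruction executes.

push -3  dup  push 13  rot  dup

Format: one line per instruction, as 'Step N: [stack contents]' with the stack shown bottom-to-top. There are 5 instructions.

Step 1: [-3]
Step 2: [-3, -3]
Step 3: [-3, -3, 13]
Step 4: [-3, 13, -3]
Step 5: [-3, 13, -3, -3]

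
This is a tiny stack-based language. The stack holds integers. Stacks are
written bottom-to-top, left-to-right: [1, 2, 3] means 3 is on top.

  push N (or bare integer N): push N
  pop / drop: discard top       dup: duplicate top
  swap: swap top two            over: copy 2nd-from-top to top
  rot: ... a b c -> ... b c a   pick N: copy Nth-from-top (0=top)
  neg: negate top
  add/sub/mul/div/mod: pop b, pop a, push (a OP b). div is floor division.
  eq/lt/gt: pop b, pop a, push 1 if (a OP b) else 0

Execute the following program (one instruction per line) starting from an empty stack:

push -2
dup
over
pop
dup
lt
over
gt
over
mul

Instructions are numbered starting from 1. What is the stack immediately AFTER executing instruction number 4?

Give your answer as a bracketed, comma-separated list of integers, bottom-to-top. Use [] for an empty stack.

Step 1 ('push -2'): [-2]
Step 2 ('dup'): [-2, -2]
Step 3 ('over'): [-2, -2, -2]
Step 4 ('pop'): [-2, -2]

Answer: [-2, -2]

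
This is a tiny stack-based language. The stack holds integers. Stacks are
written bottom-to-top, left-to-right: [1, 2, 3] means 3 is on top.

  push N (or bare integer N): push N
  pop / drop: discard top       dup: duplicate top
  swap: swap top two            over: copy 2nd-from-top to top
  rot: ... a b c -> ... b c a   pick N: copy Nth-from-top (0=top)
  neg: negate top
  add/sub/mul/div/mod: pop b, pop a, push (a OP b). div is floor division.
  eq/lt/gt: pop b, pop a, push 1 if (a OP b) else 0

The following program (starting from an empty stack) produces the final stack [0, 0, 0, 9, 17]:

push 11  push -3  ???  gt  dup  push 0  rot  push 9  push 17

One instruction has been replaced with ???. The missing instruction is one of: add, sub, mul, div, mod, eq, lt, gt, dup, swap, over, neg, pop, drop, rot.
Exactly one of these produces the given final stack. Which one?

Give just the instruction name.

Stack before ???: [11, -3]
Stack after ???:  [-3, 11]
The instruction that transforms [11, -3] -> [-3, 11] is: swap

Answer: swap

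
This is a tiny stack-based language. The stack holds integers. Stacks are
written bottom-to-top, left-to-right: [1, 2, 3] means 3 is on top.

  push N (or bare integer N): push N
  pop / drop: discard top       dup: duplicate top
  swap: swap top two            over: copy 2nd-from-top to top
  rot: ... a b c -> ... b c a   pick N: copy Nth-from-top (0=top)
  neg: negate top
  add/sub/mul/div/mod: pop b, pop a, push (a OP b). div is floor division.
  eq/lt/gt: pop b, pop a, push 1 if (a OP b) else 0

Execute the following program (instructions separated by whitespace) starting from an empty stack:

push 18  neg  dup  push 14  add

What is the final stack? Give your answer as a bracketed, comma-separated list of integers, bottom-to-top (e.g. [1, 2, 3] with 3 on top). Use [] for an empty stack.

Answer: [-18, -4]

Derivation:
After 'push 18': [18]
After 'neg': [-18]
After 'dup': [-18, -18]
After 'push 14': [-18, -18, 14]
After 'add': [-18, -4]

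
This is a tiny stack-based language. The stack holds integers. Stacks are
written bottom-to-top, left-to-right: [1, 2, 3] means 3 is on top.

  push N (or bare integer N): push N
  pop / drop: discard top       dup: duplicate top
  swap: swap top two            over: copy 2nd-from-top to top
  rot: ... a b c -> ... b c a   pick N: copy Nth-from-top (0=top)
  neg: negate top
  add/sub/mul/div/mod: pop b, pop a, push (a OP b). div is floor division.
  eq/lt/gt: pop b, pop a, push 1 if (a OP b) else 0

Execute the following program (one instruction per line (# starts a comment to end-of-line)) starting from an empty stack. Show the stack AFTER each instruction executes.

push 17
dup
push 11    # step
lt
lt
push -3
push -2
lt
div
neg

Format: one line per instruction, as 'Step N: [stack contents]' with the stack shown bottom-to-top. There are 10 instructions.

Step 1: [17]
Step 2: [17, 17]
Step 3: [17, 17, 11]
Step 4: [17, 0]
Step 5: [0]
Step 6: [0, -3]
Step 7: [0, -3, -2]
Step 8: [0, 1]
Step 9: [0]
Step 10: [0]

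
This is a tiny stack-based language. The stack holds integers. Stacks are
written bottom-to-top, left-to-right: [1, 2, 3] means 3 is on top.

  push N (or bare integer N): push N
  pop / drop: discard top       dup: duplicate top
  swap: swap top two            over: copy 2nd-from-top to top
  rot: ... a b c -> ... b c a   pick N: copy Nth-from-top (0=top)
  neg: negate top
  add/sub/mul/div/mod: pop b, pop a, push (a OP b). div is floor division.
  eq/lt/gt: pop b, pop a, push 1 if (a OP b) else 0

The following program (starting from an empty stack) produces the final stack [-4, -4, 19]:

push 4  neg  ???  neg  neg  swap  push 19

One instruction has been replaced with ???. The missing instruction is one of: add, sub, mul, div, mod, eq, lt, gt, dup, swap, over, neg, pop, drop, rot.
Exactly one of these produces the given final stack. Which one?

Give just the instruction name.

Answer: dup

Derivation:
Stack before ???: [-4]
Stack after ???:  [-4, -4]
The instruction that transforms [-4] -> [-4, -4] is: dup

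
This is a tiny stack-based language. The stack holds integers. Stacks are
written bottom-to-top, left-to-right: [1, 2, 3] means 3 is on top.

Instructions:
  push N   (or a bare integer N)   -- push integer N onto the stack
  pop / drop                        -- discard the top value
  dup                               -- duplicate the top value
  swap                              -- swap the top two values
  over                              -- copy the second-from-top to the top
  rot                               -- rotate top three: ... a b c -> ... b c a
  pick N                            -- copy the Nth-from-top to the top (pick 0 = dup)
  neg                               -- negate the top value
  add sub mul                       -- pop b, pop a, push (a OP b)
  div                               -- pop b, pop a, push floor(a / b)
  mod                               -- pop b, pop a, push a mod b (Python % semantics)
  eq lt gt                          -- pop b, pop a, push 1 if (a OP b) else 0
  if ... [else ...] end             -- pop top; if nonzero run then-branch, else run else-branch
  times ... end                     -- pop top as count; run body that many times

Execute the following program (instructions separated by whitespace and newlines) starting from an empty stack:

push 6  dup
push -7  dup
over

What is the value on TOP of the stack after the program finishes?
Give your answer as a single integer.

After 'push 6': [6]
After 'dup': [6, 6]
After 'push -7': [6, 6, -7]
After 'dup': [6, 6, -7, -7]
After 'over': [6, 6, -7, -7, -7]

Answer: -7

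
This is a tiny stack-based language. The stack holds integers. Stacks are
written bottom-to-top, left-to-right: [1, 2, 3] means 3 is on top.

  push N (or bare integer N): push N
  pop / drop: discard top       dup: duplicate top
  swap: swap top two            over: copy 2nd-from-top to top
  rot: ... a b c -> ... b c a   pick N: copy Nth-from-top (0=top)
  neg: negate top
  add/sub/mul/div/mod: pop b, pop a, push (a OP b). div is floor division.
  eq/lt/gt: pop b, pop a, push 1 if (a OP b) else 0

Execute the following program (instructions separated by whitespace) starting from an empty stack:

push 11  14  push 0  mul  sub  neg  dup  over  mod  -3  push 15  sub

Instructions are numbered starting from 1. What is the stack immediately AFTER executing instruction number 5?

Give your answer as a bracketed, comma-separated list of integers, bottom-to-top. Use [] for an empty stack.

Step 1 ('push 11'): [11]
Step 2 ('14'): [11, 14]
Step 3 ('push 0'): [11, 14, 0]
Step 4 ('mul'): [11, 0]
Step 5 ('sub'): [11]

Answer: [11]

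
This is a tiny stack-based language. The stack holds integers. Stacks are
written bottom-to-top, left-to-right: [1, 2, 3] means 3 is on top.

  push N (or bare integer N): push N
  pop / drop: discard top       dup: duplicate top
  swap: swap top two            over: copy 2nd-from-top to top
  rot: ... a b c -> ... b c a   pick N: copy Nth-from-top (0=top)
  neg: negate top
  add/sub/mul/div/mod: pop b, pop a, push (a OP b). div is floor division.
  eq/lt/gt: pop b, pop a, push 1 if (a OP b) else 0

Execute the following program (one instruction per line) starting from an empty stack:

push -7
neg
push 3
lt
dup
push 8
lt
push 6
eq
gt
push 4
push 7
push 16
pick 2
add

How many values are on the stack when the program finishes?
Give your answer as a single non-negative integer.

After 'push -7': stack = [-7] (depth 1)
After 'neg': stack = [7] (depth 1)
After 'push 3': stack = [7, 3] (depth 2)
After 'lt': stack = [0] (depth 1)
After 'dup': stack = [0, 0] (depth 2)
After 'push 8': stack = [0, 0, 8] (depth 3)
After 'lt': stack = [0, 1] (depth 2)
After 'push 6': stack = [0, 1, 6] (depth 3)
After 'eq': stack = [0, 0] (depth 2)
After 'gt': stack = [0] (depth 1)
After 'push 4': stack = [0, 4] (depth 2)
After 'push 7': stack = [0, 4, 7] (depth 3)
After 'push 16': stack = [0, 4, 7, 16] (depth 4)
After 'pick 2': stack = [0, 4, 7, 16, 4] (depth 5)
After 'add': stack = [0, 4, 7, 20] (depth 4)

Answer: 4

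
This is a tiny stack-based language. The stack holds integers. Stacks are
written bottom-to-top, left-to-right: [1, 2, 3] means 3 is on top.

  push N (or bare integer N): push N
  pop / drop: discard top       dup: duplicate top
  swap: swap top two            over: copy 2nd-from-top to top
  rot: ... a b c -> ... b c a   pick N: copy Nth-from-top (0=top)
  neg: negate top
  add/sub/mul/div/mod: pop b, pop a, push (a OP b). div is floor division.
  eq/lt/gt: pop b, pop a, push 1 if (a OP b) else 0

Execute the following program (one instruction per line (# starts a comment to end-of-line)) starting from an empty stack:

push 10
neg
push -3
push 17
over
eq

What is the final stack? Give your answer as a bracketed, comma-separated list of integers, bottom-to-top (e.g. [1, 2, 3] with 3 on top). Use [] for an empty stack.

After 'push 10': [10]
After 'neg': [-10]
After 'push -3': [-10, -3]
After 'push 17': [-10, -3, 17]
After 'over': [-10, -3, 17, -3]
After 'eq': [-10, -3, 0]

Answer: [-10, -3, 0]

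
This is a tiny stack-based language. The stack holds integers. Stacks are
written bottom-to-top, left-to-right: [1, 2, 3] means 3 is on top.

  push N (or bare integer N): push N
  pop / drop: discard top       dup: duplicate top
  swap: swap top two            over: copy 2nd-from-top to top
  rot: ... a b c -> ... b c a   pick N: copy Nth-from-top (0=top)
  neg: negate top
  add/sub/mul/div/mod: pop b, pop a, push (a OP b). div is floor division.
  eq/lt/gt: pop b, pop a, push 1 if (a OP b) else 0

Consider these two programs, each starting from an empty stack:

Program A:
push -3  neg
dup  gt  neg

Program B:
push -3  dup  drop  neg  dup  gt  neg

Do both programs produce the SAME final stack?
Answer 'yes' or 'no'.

Answer: yes

Derivation:
Program A trace:
  After 'push -3': [-3]
  After 'neg': [3]
  After 'dup': [3, 3]
  After 'gt': [0]
  After 'neg': [0]
Program A final stack: [0]

Program B trace:
  After 'push -3': [-3]
  After 'dup': [-3, -3]
  After 'drop': [-3]
  After 'neg': [3]
  After 'dup': [3, 3]
  After 'gt': [0]
  After 'neg': [0]
Program B final stack: [0]
Same: yes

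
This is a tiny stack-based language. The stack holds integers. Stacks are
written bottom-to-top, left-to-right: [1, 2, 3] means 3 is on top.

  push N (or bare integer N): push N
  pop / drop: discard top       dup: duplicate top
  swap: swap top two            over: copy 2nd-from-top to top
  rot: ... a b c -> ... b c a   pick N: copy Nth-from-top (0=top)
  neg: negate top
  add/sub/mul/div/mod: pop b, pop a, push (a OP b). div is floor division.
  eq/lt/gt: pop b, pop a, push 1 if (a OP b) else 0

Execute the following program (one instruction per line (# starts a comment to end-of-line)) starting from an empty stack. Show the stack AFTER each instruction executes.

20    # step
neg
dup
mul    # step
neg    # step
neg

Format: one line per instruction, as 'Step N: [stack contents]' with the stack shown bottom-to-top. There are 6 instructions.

Step 1: [20]
Step 2: [-20]
Step 3: [-20, -20]
Step 4: [400]
Step 5: [-400]
Step 6: [400]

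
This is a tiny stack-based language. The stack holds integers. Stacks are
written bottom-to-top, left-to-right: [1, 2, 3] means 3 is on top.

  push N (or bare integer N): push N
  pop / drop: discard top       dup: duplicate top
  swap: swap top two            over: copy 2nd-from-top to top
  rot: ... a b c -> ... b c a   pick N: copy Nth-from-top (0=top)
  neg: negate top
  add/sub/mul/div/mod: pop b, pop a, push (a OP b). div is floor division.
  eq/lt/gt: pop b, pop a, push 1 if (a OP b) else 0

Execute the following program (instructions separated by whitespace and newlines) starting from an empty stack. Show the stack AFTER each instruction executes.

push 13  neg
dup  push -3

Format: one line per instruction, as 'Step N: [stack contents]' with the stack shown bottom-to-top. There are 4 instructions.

Step 1: [13]
Step 2: [-13]
Step 3: [-13, -13]
Step 4: [-13, -13, -3]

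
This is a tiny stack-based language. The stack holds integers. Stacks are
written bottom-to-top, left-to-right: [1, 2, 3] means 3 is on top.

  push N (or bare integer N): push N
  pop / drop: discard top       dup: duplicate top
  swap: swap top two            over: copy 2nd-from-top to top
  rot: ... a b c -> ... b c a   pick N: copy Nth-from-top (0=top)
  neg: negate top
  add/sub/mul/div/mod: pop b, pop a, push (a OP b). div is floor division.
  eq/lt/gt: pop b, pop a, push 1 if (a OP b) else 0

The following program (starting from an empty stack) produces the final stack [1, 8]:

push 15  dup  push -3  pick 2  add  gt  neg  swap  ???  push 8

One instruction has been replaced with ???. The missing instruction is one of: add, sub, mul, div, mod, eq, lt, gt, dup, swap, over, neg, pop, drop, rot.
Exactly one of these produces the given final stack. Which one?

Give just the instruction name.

Answer: lt

Derivation:
Stack before ???: [-1, 15]
Stack after ???:  [1]
The instruction that transforms [-1, 15] -> [1] is: lt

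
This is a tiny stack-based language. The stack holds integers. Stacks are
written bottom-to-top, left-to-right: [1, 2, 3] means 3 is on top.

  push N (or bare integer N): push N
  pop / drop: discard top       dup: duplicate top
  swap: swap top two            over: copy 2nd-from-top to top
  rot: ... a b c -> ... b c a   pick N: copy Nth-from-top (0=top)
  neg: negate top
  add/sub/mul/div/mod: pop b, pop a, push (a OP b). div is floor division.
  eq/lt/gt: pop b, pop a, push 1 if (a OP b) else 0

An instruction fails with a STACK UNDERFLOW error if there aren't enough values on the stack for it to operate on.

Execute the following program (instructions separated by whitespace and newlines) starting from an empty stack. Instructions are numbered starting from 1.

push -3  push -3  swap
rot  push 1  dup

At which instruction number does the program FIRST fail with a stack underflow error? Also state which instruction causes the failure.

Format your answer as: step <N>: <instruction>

Step 1 ('push -3'): stack = [-3], depth = 1
Step 2 ('push -3'): stack = [-3, -3], depth = 2
Step 3 ('swap'): stack = [-3, -3], depth = 2
Step 4 ('rot'): needs 3 value(s) but depth is 2 — STACK UNDERFLOW

Answer: step 4: rot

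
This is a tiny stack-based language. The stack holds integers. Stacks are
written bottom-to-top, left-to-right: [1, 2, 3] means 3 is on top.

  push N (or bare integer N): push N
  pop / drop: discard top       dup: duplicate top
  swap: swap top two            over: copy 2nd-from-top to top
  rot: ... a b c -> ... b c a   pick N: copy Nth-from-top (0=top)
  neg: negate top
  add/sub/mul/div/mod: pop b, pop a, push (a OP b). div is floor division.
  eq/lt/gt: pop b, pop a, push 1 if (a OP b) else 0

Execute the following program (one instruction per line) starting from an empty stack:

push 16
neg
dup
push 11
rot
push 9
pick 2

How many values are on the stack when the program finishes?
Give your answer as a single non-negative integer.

Answer: 5

Derivation:
After 'push 16': stack = [16] (depth 1)
After 'neg': stack = [-16] (depth 1)
After 'dup': stack = [-16, -16] (depth 2)
After 'push 11': stack = [-16, -16, 11] (depth 3)
After 'rot': stack = [-16, 11, -16] (depth 3)
After 'push 9': stack = [-16, 11, -16, 9] (depth 4)
After 'pick 2': stack = [-16, 11, -16, 9, 11] (depth 5)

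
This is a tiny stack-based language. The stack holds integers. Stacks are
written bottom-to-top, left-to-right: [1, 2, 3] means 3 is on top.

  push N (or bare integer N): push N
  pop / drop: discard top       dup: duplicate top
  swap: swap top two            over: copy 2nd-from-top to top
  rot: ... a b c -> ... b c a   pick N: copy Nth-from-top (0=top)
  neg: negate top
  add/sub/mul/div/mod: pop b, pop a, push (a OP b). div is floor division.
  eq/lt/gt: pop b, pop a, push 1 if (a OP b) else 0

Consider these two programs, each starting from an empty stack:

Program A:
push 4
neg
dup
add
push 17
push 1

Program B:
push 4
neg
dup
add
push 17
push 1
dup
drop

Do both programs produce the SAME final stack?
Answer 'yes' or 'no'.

Answer: yes

Derivation:
Program A trace:
  After 'push 4': [4]
  After 'neg': [-4]
  After 'dup': [-4, -4]
  After 'add': [-8]
  After 'push 17': [-8, 17]
  After 'push 1': [-8, 17, 1]
Program A final stack: [-8, 17, 1]

Program B trace:
  After 'push 4': [4]
  After 'neg': [-4]
  After 'dup': [-4, -4]
  After 'add': [-8]
  After 'push 17': [-8, 17]
  After 'push 1': [-8, 17, 1]
  After 'dup': [-8, 17, 1, 1]
  After 'drop': [-8, 17, 1]
Program B final stack: [-8, 17, 1]
Same: yes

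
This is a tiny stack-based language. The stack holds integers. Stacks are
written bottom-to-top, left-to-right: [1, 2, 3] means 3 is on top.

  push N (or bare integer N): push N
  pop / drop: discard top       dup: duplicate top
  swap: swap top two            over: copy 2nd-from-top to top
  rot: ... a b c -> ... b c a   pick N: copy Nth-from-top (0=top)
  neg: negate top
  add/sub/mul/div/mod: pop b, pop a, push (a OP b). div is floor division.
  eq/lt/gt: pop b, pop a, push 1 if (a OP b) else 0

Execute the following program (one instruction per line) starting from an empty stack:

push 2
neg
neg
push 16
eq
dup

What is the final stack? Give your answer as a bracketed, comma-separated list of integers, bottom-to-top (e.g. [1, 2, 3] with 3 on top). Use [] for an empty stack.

After 'push 2': [2]
After 'neg': [-2]
After 'neg': [2]
After 'push 16': [2, 16]
After 'eq': [0]
After 'dup': [0, 0]

Answer: [0, 0]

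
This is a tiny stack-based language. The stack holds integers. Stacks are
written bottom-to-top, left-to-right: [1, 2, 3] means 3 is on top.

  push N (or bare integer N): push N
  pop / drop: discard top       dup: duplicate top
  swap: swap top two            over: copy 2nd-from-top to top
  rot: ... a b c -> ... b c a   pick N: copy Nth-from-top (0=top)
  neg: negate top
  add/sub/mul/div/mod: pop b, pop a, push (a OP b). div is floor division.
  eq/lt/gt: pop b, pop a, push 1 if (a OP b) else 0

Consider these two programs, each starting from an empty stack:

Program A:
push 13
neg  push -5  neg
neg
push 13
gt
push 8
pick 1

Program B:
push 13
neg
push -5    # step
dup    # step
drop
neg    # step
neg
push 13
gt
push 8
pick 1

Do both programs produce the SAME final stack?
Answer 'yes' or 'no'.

Program A trace:
  After 'push 13': [13]
  After 'neg': [-13]
  After 'push -5': [-13, -5]
  After 'neg': [-13, 5]
  After 'neg': [-13, -5]
  After 'push 13': [-13, -5, 13]
  After 'gt': [-13, 0]
  After 'push 8': [-13, 0, 8]
  After 'pick 1': [-13, 0, 8, 0]
Program A final stack: [-13, 0, 8, 0]

Program B trace:
  After 'push 13': [13]
  After 'neg': [-13]
  After 'push -5': [-13, -5]
  After 'dup': [-13, -5, -5]
  After 'drop': [-13, -5]
  After 'neg': [-13, 5]
  After 'neg': [-13, -5]
  After 'push 13': [-13, -5, 13]
  After 'gt': [-13, 0]
  After 'push 8': [-13, 0, 8]
  After 'pick 1': [-13, 0, 8, 0]
Program B final stack: [-13, 0, 8, 0]
Same: yes

Answer: yes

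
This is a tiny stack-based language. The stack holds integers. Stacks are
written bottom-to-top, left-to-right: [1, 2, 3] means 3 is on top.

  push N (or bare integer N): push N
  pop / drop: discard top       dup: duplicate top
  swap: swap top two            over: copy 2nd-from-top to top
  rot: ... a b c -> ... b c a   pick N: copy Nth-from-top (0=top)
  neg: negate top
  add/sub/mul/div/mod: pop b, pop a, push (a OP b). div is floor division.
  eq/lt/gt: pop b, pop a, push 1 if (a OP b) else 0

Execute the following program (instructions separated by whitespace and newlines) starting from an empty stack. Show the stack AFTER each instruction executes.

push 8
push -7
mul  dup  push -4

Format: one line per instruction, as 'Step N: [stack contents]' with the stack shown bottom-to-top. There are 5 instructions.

Step 1: [8]
Step 2: [8, -7]
Step 3: [-56]
Step 4: [-56, -56]
Step 5: [-56, -56, -4]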